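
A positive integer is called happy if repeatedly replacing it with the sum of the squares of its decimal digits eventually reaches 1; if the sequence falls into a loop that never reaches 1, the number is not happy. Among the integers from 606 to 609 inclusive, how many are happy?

606: 606 → 72 → 53 → 34 → 25 → 29 → 85 → 89 → 145 → 42 → 20 → 4 → 16 → 37 → 58 → 89  — not happy
607: 607 → 85 → 89 → 145 → 42 → 20 → 4 → 16 → 37 → 58 → 89  — not happy
608: 608 → 100 → 1  — happy
609: 609 → 117 → 51 → 26 → 40 → 16 → 37 → 58 → 89 → 145 → 42 → 20 → 4 → 16  — not happy
happy: 608

1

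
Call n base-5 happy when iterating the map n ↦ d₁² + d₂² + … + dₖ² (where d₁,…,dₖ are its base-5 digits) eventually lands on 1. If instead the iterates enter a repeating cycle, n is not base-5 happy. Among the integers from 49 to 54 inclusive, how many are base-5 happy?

2

49: 49 → 33 → 11 → 5 → 1  — base-5 happy
50: 50 → 4 → 16 → 10 → 4  — not base-5 happy
51: 51 → 5 → 1  — base-5 happy
52: 52 → 8 → 10 → 4 → 16 → 10  — not base-5 happy
53: 53 → 13 → 13  — not base-5 happy
54: 54 → 20 → 16 → 10 → 4 → 16  — not base-5 happy
base-5 happy: 49, 51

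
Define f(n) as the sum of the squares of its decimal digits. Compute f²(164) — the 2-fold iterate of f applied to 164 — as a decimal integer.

164 → 1² + 6² + 4² = 1 + 36 + 16 = 53
53 → 5² + 3² = 25 + 9 = 34

34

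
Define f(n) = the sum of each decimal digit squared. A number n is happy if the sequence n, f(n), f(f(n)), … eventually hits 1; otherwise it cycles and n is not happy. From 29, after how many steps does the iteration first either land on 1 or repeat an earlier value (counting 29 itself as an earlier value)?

29 → 2² + 9² = 85
85 → 8² + 5² = 89
89 → 8² + 9² = 145
145 → 1² + 4² + 5² = 42
42 → 4² + 2² = 20
20 → 2² + 0² = 4
4 → 4² = 16
16 → 1² + 6² = 37
37 → 3² + 7² = 58
58 → 5² + 8² = 89  — 89 repeats.
That took 10 steps.

10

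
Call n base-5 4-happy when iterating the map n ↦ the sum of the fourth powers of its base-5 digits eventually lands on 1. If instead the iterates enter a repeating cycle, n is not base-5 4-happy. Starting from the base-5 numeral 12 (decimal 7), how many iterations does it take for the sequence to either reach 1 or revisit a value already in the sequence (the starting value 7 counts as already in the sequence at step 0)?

4

7 = (1,2)_5 → 17
17 = (3,2)_5 → 97
97 = (3,4,2)_5 → 353
353 = (2,4,0,3)_5 → 353  — 353 repeats.
That took 4 steps.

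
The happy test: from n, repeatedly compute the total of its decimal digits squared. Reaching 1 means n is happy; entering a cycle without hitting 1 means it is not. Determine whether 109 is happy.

happy

109 → 1² + 0² + 9² = 82
82 → 8² + 2² = 68
68 → 6² + 8² = 100
100 → 1² + 0² + 0² = 1  — reached 1.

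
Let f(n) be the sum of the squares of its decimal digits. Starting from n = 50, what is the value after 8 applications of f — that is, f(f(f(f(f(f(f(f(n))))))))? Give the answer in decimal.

50 → 5² + 0² = 25 + 0 = 25
25 → 2² + 5² = 4 + 25 = 29
29 → 2² + 9² = 4 + 81 = 85
85 → 8² + 5² = 64 + 25 = 89
89 → 8² + 9² = 64 + 81 = 145
145 → 1² + 4² + 5² = 1 + 16 + 25 = 42
42 → 4² + 2² = 16 + 4 = 20
20 → 2² + 0² = 4 + 0 = 4

4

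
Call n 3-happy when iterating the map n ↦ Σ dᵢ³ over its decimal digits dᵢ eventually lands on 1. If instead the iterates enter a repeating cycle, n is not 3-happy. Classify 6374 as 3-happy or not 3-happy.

6374 → 6³ + 3³ + 7³ + 4³ = 650
650 → 6³ + 5³ + 0³ = 341
341 → 3³ + 4³ + 1³ = 92
92 → 9³ + 2³ = 737
737 → 7³ + 3³ + 7³ = 713
713 → 7³ + 1³ + 3³ = 371
371 → 3³ + 7³ + 1³ = 371  — 371 already seen; the sequence cycles without reaching 1.

not 3-happy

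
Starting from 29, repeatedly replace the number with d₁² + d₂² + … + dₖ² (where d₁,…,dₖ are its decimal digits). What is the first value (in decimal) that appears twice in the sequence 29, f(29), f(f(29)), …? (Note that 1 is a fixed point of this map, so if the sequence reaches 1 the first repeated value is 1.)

29 → 2² + 9² = 85
85 → 8² + 5² = 89
89 → 8² + 9² = 145
145 → 1² + 4² + 5² = 42
42 → 4² + 2² = 20
20 → 2² + 0² = 4
4 → 4² = 16
16 → 1² + 6² = 37
37 → 3² + 7² = 58
58 → 5² + 8² = 89  — 89 already appeared earlier.

89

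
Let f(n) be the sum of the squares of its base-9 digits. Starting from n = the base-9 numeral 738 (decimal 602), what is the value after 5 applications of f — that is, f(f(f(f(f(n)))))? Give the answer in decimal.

68

602 = (7,3,8)_9 → 122
122 = (1,4,5)_9 → 42
42 = (4,6)_9 → 52
52 = (5,7)_9 → 74
74 = (8,2)_9 → 68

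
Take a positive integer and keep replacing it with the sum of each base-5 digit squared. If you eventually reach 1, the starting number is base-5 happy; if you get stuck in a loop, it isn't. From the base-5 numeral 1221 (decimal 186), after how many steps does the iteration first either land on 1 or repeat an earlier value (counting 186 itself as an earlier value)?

186 = (1,2,2,1)_5 → 1² + 2² + 2² + 1² = 10
10 = (2,0)_5 → 2² + 0² = 4
4 = (4)_5 → 4² = 16
16 = (3,1)_5 → 3² + 1² = 10  — 10 repeats.
That took 4 steps.

4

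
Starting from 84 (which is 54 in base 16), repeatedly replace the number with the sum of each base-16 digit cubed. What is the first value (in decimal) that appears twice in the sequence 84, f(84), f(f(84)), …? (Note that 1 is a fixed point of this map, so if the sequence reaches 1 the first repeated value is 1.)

189

84 = (5,4)_16 → 5³ + 4³ = 189
189 = (11,13)_16 → 11³ + 13³ = 3528
3528 = (13,12,8)_16 → 13³ + 12³ + 8³ = 4437
4437 = (1,1,5,5)_16 → 1³ + 1³ + 5³ + 5³ = 252
252 = (15,12)_16 → 15³ + 12³ = 5103
5103 = (1,3,14,15)_16 → 1³ + 3³ + 14³ + 15³ = 6147
6147 = (1,8,0,3)_16 → 1³ + 8³ + 0³ + 3³ = 540
540 = (2,1,12)_16 → 2³ + 1³ + 12³ = 1737
1737 = (6,12,9)_16 → 6³ + 12³ + 9³ = 2673
2673 = (10,7,1)_16 → 10³ + 7³ + 1³ = 1344
1344 = (5,4,0)_16 → 5³ + 4³ + 0³ = 189  — 189 already appeared earlier.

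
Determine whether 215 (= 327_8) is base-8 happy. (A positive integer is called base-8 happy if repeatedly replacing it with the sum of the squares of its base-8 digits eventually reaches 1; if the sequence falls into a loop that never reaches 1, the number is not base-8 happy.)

not base-8 happy

215 = (3,2,7)_8 → 3² + 2² + 7² = 62
62 = (7,6)_8 → 7² + 6² = 85
85 = (1,2,5)_8 → 1² + 2² + 5² = 30
30 = (3,6)_8 → 3² + 6² = 45
45 = (5,5)_8 → 5² + 5² = 50
50 = (6,2)_8 → 6² + 2² = 40
40 = (5,0)_8 → 5² + 0² = 25
25 = (3,1)_8 → 3² + 1² = 10
10 = (1,2)_8 → 1² + 2² = 5
5 = (5)_8 → 5² = 25  — 25 already seen; the sequence cycles without reaching 1.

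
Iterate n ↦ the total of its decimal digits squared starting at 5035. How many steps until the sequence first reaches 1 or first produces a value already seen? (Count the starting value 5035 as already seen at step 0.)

11

5035 → 5² + 0² + 3² + 5² = 59
59 → 5² + 9² = 106
106 → 1² + 0² + 6² = 37
37 → 3² + 7² = 58
58 → 5² + 8² = 89
89 → 8² + 9² = 145
145 → 1² + 4² + 5² = 42
42 → 4² + 2² = 20
20 → 2² + 0² = 4
4 → 4² = 16
16 → 1² + 6² = 37  — 37 repeats.
That took 11 steps.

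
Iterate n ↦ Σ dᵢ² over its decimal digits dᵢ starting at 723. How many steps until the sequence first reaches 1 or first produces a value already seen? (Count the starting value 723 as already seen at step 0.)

11

723 → 62
62 → 40
40 → 16
16 → 37
37 → 58
58 → 89
89 → 145
145 → 42
42 → 20
20 → 4
4 → 16  — 16 repeats.
That took 11 steps.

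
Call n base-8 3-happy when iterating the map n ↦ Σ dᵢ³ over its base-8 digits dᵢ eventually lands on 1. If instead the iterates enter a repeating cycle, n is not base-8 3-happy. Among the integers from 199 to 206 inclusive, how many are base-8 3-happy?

199: 199 → 370 → 349 → 277 → 197 → 152 → 35 → 91 → 55 → 559 → 469 → 476 → 434 → 440 → 559  (repeats 559)
200: 200 → 28 → 91 → 55 → 559 → 469 → 476 → 434 → 440 → 559  (repeats 559)
201: 201 → 29 → 152 → 35 → 91 → 55 → 559 → 469 → 476 → 434 → 440 → 559  (repeats 559)
202: 202 → 36 → 128 → 8 → 1  (reaches 1)
203: 203 → 55 → 559 → 469 → 476 → 434 → 440 → 559  (repeats 559)
204: 204 → 92 → 92  (repeats 92)
205: 205 → 153 → 36 → 128 → 8 → 1  (reaches 1)
206: 206 → 244 → 307 → 307  (repeats 307)
base-8 3-happy: 202, 205

2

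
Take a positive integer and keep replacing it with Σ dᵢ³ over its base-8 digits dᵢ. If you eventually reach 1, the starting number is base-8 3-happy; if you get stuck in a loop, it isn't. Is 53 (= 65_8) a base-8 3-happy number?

53 = (6,5)_8 → 6³ + 5³ = 341
341 = (5,2,5)_8 → 5³ + 2³ + 5³ = 258
258 = (4,0,2)_8 → 4³ + 0³ + 2³ = 72
72 = (1,1,0)_8 → 1³ + 1³ + 0³ = 2
2 = (2)_8 → 2³ = 8
8 = (1,0)_8 → 1³ + 0³ = 1  — reached 1.

base-8 3-happy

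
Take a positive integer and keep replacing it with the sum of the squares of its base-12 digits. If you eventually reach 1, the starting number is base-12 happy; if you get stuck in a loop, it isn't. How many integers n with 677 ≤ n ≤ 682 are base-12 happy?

677: 677 → 105 → 145 → 2 → 4 → 16 → 17 → 26 → 8 → 64 → 41 → 34 → 104 → 128 → 164 → 66 → 61 → 26  — not base-12 happy
678: 678 → 116 → 145 → 2 → 4 → 16 → 17 → 26 → 8 → 64 → 41 → 34 → 104 → 128 → 164 → 66 → 61 → 26  — not base-12 happy
679: 679 → 129 → 181 → 11 → 121 → 101 → 89 → 74 → 40 → 25 → 5 → 25  — not base-12 happy
680: 680 → 144 → 1  — base-12 happy
681: 681 → 161 → 27 → 13 → 2 → 4 → 16 → 17 → 26 → 8 → 64 → 41 → 34 → 104 → 128 → 164 → 66 → 61 → 26  — not base-12 happy
682: 682 → 180 → 10 → 100 → 80 → 100  — not base-12 happy
base-12 happy: 680

1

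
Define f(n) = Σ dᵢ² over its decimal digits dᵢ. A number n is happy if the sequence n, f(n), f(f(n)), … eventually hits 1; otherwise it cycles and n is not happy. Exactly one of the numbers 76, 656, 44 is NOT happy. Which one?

76: 76 → 85 → 89 → 145 → 42 → 20 → 4 → 16 → 37 → 58 → 89  — repeats 89 (not happy)
656: 656 → 97 → 130 → 10 → 1  — reaches 1 (happy)
44: 44 → 32 → 13 → 10 → 1  — reaches 1 (happy)

76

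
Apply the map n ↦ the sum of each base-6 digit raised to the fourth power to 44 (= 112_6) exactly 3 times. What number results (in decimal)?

44 = (1,1,2)_6 → 1⁴ + 1⁴ + 2⁴ = 18
18 = (3,0)_6 → 3⁴ + 0⁴ = 81
81 = (2,1,3)_6 → 2⁴ + 1⁴ + 3⁴ = 98

98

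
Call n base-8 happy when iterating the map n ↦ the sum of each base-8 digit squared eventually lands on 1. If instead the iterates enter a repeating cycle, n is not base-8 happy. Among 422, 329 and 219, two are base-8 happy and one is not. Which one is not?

422

422: 422 → 88 → 10 → 5 → 25 → 10  — repeats 10 (not base-8 happy)
329: 329 → 27 → 18 → 8 → 1  — reaches 1 (base-8 happy)
219: 219 → 27 → 18 → 8 → 1  — reaches 1 (base-8 happy)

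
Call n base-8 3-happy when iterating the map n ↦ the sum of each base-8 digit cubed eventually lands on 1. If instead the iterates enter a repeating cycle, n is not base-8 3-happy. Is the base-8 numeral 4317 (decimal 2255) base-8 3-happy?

2255 = (4,3,1,7)_8 → 4³ + 3³ + 1³ + 7³ = 435
435 = (6,6,3)_8 → 6³ + 6³ + 3³ = 459
459 = (7,1,3)_8 → 7³ + 1³ + 3³ = 371
371 = (5,6,3)_8 → 5³ + 6³ + 3³ = 368
368 = (5,6,0)_8 → 5³ + 6³ + 0³ = 341
341 = (5,2,5)_8 → 5³ + 2³ + 5³ = 258
258 = (4,0,2)_8 → 4³ + 0³ + 2³ = 72
72 = (1,1,0)_8 → 1³ + 1³ + 0³ = 2
2 = (2)_8 → 2³ = 8
8 = (1,0)_8 → 1³ + 0³ = 1  — reached 1.

base-8 3-happy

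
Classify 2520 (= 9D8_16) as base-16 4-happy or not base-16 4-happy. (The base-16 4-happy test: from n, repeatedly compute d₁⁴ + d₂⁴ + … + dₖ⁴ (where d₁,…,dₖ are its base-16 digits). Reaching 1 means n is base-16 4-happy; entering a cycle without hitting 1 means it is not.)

2520 = (9,13,8)_16 → 39218
39218 = (9,9,3,2)_16 → 13219
13219 = (3,3,10,3)_16 → 10243
10243 = (2,8,0,3)_16 → 4193
4193 = (1,0,6,1)_16 → 1298
1298 = (5,1,2)_16 → 642
642 = (2,8,2)_16 → 4128
4128 = (1,0,2,0)_16 → 17
17 = (1,1)_16 → 2
2 = (2)_16 → 16
16 = (1,0)_16 → 1  — reached 1.

base-16 4-happy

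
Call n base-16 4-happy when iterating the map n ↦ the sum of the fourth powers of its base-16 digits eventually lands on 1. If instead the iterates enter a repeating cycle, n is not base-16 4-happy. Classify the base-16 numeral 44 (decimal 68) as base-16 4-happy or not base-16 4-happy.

68 = (4,4)_16 → 4⁴ + 4⁴ = 256 + 256 = 512
512 = (2,0,0)_16 → 2⁴ + 0⁴ + 0⁴ = 16 + 0 + 0 = 16
16 = (1,0)_16 → 1⁴ + 0⁴ = 1 + 0 = 1  — reached 1.

base-16 4-happy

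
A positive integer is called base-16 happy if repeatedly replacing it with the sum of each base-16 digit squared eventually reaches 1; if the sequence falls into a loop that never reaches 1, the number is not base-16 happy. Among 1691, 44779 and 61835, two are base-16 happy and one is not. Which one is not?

1691: 1691 → 238 → 392 → 129 → 65 → 17 → 2 → 4 → 16 → 1  — reaches 1 (base-16 happy)
44779: 44779 → 613 → 65 → 17 → 2 → 4 → 16 → 1  — reaches 1 (base-16 happy)
61835: 61835 → 411 → 203 → 265 → 82 → 29 → 170 → 200 → 208 → 169 → 181 → 146 → 85 → 50 → 13 → 169  — repeats 169 (not base-16 happy)

61835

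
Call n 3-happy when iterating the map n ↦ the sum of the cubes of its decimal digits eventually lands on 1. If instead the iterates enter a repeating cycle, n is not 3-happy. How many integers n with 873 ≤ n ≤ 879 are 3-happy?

873: 873 → 882 → 1032 → 36 → 243 → 99 → 1458 → 702 → 351 → 153 → 153  — not 3-happy
874: 874 → 919 → 1459 → 919  — not 3-happy
875: 875 → 980 → 1241 → 74 → 407 → 407  — not 3-happy
876: 876 → 1071 → 345 → 216 → 225 → 141 → 66 → 432 → 99 → 1458 → 702 → 351 → 153 → 153  — not 3-happy
877: 877 → 1198 → 1243 → 100 → 1  — 3-happy
878: 878 → 1367 → 587 → 980 → 1241 → 74 → 407 → 407  — not 3-happy
879: 879 → 1584 → 702 → 351 → 153 → 153  — not 3-happy
3-happy: 877

1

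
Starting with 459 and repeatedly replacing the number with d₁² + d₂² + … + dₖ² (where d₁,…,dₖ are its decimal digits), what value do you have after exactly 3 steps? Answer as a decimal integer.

81

459 → 4² + 5² + 9² = 16 + 25 + 81 = 122
122 → 1² + 2² + 2² = 1 + 4 + 4 = 9
9 → 9² = 81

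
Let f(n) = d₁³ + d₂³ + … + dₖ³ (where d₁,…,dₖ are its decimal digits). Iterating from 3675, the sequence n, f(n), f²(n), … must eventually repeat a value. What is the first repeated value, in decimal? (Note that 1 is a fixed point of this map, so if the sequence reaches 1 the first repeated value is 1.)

3675 → 3³ + 6³ + 7³ + 5³ = 27 + 216 + 343 + 125 = 711
711 → 7³ + 1³ + 1³ = 343 + 1 + 1 = 345
345 → 3³ + 4³ + 5³ = 27 + 64 + 125 = 216
216 → 2³ + 1³ + 6³ = 8 + 1 + 216 = 225
225 → 2³ + 2³ + 5³ = 8 + 8 + 125 = 141
141 → 1³ + 4³ + 1³ = 1 + 64 + 1 = 66
66 → 6³ + 6³ = 216 + 216 = 432
432 → 4³ + 3³ + 2³ = 64 + 27 + 8 = 99
99 → 9³ + 9³ = 729 + 729 = 1458
1458 → 1³ + 4³ + 5³ + 8³ = 1 + 64 + 125 + 512 = 702
702 → 7³ + 0³ + 2³ = 343 + 0 + 8 = 351
351 → 3³ + 5³ + 1³ = 27 + 125 + 1 = 153
153 → 1³ + 5³ + 3³ = 1 + 125 + 27 = 153  — 153 already appeared earlier.

153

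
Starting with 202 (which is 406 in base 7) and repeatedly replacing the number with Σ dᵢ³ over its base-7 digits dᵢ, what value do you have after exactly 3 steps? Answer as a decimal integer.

202 = (4,0,6)_7 → 4³ + 0³ + 6³ = 64 + 0 + 216 = 280
280 = (5,5,0)_7 → 5³ + 5³ + 0³ = 125 + 125 + 0 = 250
250 = (5,0,5)_7 → 5³ + 0³ + 5³ = 125 + 0 + 125 = 250

250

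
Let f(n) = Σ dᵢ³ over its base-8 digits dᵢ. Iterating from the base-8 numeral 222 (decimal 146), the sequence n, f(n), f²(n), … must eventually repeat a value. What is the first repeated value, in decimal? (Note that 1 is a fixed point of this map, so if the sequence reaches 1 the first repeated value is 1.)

146 = (2,2,2)_8 → 2³ + 2³ + 2³ = 8 + 8 + 8 = 24
24 = (3,0)_8 → 3³ + 0³ = 27 + 0 = 27
27 = (3,3)_8 → 3³ + 3³ = 27 + 27 = 54
54 = (6,6)_8 → 6³ + 6³ = 216 + 216 = 432
432 = (6,6,0)_8 → 6³ + 6³ + 0³ = 216 + 216 + 0 = 432  — 432 already appeared earlier.

432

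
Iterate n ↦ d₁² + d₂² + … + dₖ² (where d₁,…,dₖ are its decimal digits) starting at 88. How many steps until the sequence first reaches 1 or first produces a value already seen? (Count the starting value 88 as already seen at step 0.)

88 → 8² + 8² = 64 + 64 = 128
128 → 1² + 2² + 8² = 1 + 4 + 64 = 69
69 → 6² + 9² = 36 + 81 = 117
117 → 1² + 1² + 7² = 1 + 1 + 49 = 51
51 → 5² + 1² = 25 + 1 = 26
26 → 2² + 6² = 4 + 36 = 40
40 → 4² + 0² = 16 + 0 = 16
16 → 1² + 6² = 1 + 36 = 37
37 → 3² + 7² = 9 + 49 = 58
58 → 5² + 8² = 25 + 64 = 89
89 → 8² + 9² = 64 + 81 = 145
145 → 1² + 4² + 5² = 1 + 16 + 25 = 42
42 → 4² + 2² = 16 + 4 = 20
20 → 2² + 0² = 4 + 0 = 4
4 → 4² = 16  — 16 repeats.
That took 15 steps.

15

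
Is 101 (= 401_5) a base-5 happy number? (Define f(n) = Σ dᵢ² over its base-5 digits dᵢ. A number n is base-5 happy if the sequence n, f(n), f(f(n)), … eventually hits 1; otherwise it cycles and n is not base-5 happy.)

not base-5 happy

101 = (4,0,1)_5 → 17
17 = (3,2)_5 → 13
13 = (2,3)_5 → 13  — 13 already seen; the sequence cycles without reaching 1.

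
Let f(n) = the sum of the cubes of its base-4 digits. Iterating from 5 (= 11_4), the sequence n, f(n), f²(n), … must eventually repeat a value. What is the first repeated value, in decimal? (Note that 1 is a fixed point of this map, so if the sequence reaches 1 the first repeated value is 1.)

5 = (1,1)_4 → 1³ + 1³ = 2
2 = (2)_4 → 2³ = 8
8 = (2,0)_4 → 2³ + 0³ = 8  — 8 already appeared earlier.

8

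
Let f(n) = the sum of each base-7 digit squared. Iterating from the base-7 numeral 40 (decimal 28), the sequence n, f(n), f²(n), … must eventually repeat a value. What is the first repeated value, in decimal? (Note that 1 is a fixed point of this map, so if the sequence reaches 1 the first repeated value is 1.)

16

28 = (4,0)_7 → 4² + 0² = 16 + 0 = 16
16 = (2,2)_7 → 2² + 2² = 4 + 4 = 8
8 = (1,1)_7 → 1² + 1² = 1 + 1 = 2
2 = (2)_7 → 2² = 4
4 = (4)_7 → 4² = 16  — 16 already appeared earlier.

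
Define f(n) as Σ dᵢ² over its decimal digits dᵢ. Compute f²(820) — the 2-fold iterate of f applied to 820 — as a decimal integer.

100

820 → 8² + 2² + 0² = 64 + 4 + 0 = 68
68 → 6² + 8² = 36 + 64 = 100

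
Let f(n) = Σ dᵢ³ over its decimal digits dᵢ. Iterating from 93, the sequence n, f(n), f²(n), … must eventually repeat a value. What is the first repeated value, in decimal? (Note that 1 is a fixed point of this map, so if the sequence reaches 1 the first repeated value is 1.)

153

93 → 756
756 → 684
684 → 792
792 → 1080
1080 → 513
513 → 153
153 → 153  — 153 already appeared earlier.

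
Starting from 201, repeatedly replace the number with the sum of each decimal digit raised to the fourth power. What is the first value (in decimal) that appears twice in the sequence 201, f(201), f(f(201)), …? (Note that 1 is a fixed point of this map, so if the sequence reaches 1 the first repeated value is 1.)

8208

201 → 2⁴ + 0⁴ + 1⁴ = 17
17 → 1⁴ + 7⁴ = 2402
2402 → 2⁴ + 4⁴ + 0⁴ + 2⁴ = 288
288 → 2⁴ + 8⁴ + 8⁴ = 8208
8208 → 8⁴ + 2⁴ + 0⁴ + 8⁴ = 8208  — 8208 already appeared earlier.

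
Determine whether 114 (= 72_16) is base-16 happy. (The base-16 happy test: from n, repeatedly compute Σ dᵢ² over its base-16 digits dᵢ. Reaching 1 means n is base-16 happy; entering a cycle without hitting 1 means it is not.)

114 = (7,2)_16 → 7² + 2² = 49 + 4 = 53
53 = (3,5)_16 → 3² + 5² = 9 + 25 = 34
34 = (2,2)_16 → 2² + 2² = 4 + 4 = 8
8 = (8)_16 → 8² = 64
64 = (4,0)_16 → 4² + 0² = 16 + 0 = 16
16 = (1,0)_16 → 1² + 0² = 1 + 0 = 1  — reached 1.

base-16 happy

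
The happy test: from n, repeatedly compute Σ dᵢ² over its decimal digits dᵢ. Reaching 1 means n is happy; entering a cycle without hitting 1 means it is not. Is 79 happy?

79 → 7² + 9² = 49 + 81 = 130
130 → 1² + 3² + 0² = 1 + 9 + 0 = 10
10 → 1² + 0² = 1 + 0 = 1  — reached 1.

happy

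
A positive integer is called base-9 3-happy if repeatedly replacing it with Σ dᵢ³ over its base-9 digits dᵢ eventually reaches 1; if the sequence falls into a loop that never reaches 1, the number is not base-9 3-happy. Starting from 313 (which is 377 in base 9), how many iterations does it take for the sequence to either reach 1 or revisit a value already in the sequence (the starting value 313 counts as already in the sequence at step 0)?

6

313 = (3,7,7)_9 → 3³ + 7³ + 7³ = 713
713 = (8,7,2)_9 → 8³ + 7³ + 2³ = 863
863 = (1,1,5,8)_9 → 1³ + 1³ + 5³ + 8³ = 639
639 = (7,8,0)_9 → 7³ + 8³ + 0³ = 855
855 = (1,1,5,0)_9 → 1³ + 1³ + 5³ + 0³ = 127
127 = (1,5,1)_9 → 1³ + 5³ + 1³ = 127  — 127 repeats.
That took 6 steps.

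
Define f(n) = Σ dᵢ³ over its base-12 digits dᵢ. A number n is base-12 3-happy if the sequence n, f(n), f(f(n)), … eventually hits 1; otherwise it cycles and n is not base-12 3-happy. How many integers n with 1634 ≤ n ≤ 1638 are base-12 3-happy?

4

1634: 1634 → 1403 → 2572 → 1190 → 547 → 1099 → 1029 → 1073 → 593 → 190 → 1028 → 856 → 1520 → 1728 → 1  (reaches 1)
1635: 1635 → 1422 → 1945 → 219 → 244 → 577 → 65 → 250 → 1513 → 1217 → 762 → 368 → 736 → 190 → 1028 → 856 → 1520 → 1728 → 1  (reaches 1)
1636: 1636 → 1459 → 1344 → 793 → 342 → 288 → 8 → 512 → 755 → 1464 → 1008 → 343 → 415 → 1351 → 1136 → 1855 → 1344  (repeats 1344)
1637: 1637 → 1520 → 1728 → 1  (reaches 1)
1638: 1638 → 1611 → 1366 → 1854 → 1217 → 762 → 368 → 736 → 190 → 1028 → 856 → 1520 → 1728 → 1  (reaches 1)
base-12 3-happy: 1634, 1635, 1637, 1638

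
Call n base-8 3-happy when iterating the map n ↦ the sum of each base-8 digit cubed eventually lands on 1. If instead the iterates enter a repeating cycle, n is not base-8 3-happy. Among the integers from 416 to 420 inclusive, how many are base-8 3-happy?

1

416: 416 → 280 → 91 → 55 → 559 → 469 → 476 → 434 → 440 → 559  — not base-8 3-happy
417: 417 → 281 → 92 → 92  — not base-8 3-happy
418: 418 → 288 → 128 → 8 → 1  — base-8 3-happy
419: 419 → 307 → 307  — not base-8 3-happy
420: 420 → 344 → 152 → 35 → 91 → 55 → 559 → 469 → 476 → 434 → 440 → 559  — not base-8 3-happy
base-8 3-happy: 418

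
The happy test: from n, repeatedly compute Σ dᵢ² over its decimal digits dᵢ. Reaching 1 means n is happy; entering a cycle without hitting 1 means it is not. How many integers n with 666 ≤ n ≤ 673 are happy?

666: 666 → 108 → 65 → 61 → 37 → 58 → 89 → 145 → 42 → 20 → 4 → 16 → 37  (repeats 37)
667: 667 → 121 → 6 → 36 → 45 → 41 → 17 → 50 → 25 → 29 → 85 → 89 → 145 → 42 → 20 → 4 → 16 → 37 → 58 → 89  (repeats 89)
668: 668 → 136 → 46 → 52 → 29 → 85 → 89 → 145 → 42 → 20 → 4 → 16 → 37 → 58 → 89  (repeats 89)
669: 669 → 153 → 35 → 34 → 25 → 29 → 85 → 89 → 145 → 42 → 20 → 4 → 16 → 37 → 58 → 89  (repeats 89)
670: 670 → 85 → 89 → 145 → 42 → 20 → 4 → 16 → 37 → 58 → 89  (repeats 89)
671: 671 → 86 → 100 → 1  (reaches 1)
672: 672 → 89 → 145 → 42 → 20 → 4 → 16 → 37 → 58 → 89  (repeats 89)
673: 673 → 94 → 97 → 130 → 10 → 1  (reaches 1)
happy: 671, 673

2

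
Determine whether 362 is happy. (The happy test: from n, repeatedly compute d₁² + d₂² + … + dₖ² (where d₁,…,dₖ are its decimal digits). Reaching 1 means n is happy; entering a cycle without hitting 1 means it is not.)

happy

362 → 49
49 → 97
97 → 130
130 → 10
10 → 1  — reached 1.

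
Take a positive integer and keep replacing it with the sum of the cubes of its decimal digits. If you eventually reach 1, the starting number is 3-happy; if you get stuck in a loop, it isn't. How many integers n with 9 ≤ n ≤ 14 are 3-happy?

9: 9 → 729 → 1080 → 513 → 153 → 153  (repeats 153)
10: 10 → 1  (reaches 1)
11: 11 → 2 → 8 → 512 → 134 → 92 → 737 → 713 → 371 → 371  (repeats 371)
12: 12 → 9 → 729 → 1080 → 513 → 153 → 153  (repeats 153)
13: 13 → 28 → 520 → 133 → 55 → 250 → 133  (repeats 133)
14: 14 → 65 → 341 → 92 → 737 → 713 → 371 → 371  (repeats 371)
3-happy: 10

1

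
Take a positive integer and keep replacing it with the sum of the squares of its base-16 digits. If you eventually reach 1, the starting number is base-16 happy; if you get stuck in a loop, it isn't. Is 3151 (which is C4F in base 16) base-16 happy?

base-16 happy

3151 = (12,4,15)_16 → 12² + 4² + 15² = 144 + 16 + 225 = 385
385 = (1,8,1)_16 → 1² + 8² + 1² = 1 + 64 + 1 = 66
66 = (4,2)_16 → 4² + 2² = 16 + 4 = 20
20 = (1,4)_16 → 1² + 4² = 1 + 16 = 17
17 = (1,1)_16 → 1² + 1² = 1 + 1 = 2
2 = (2)_16 → 2² = 4
4 = (4)_16 → 4² = 16
16 = (1,0)_16 → 1² + 0² = 1 + 0 = 1  — reached 1.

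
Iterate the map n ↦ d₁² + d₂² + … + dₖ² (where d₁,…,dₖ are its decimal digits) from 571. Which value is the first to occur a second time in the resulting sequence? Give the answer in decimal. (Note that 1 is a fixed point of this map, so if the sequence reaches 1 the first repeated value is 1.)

37

571 → 75
75 → 74
74 → 65
65 → 61
61 → 37
37 → 58
58 → 89
89 → 145
145 → 42
42 → 20
20 → 4
4 → 16
16 → 37  — 37 already appeared earlier.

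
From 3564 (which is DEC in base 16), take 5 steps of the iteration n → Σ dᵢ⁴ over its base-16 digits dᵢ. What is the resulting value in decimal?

3564 = (13,14,12)_16 → 13⁴ + 14⁴ + 12⁴ = 87713
87713 = (1,5,6,10,1)_16 → 1⁴ + 5⁴ + 6⁴ + 10⁴ + 1⁴ = 11923
11923 = (2,14,9,3)_16 → 2⁴ + 14⁴ + 9⁴ + 3⁴ = 45074
45074 = (11,0,1,2)_16 → 11⁴ + 0⁴ + 1⁴ + 2⁴ = 14658
14658 = (3,9,4,2)_16 → 3⁴ + 9⁴ + 4⁴ + 2⁴ = 6914

6914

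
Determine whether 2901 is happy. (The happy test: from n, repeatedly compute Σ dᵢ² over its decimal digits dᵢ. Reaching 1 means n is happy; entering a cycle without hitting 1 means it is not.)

2901 → 2² + 9² + 0² + 1² = 86
86 → 8² + 6² = 100
100 → 1² + 0² + 0² = 1  — reached 1.

happy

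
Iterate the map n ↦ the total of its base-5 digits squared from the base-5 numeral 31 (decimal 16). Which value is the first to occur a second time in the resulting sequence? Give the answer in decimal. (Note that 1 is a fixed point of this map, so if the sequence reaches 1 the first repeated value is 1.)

16

16 = (3,1)_5 → 3² + 1² = 9 + 1 = 10
10 = (2,0)_5 → 2² + 0² = 4 + 0 = 4
4 = (4)_5 → 4² = 16  — 16 already appeared earlier.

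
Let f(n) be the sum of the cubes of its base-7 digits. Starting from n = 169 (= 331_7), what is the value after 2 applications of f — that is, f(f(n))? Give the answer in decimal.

217

169 = (3,3,1)_7 → 3³ + 3³ + 1³ = 27 + 27 + 1 = 55
55 = (1,0,6)_7 → 1³ + 0³ + 6³ = 1 + 0 + 216 = 217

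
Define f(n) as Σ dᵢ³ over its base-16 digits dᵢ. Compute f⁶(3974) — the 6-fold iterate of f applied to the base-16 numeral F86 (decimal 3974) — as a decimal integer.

3974 = (15,8,6)_16 → 15³ + 8³ + 6³ = 3375 + 512 + 216 = 4103
4103 = (1,0,0,7)_16 → 1³ + 0³ + 0³ + 7³ = 1 + 0 + 0 + 343 = 344
344 = (1,5,8)_16 → 1³ + 5³ + 8³ = 1 + 125 + 512 = 638
638 = (2,7,14)_16 → 2³ + 7³ + 14³ = 8 + 343 + 2744 = 3095
3095 = (12,1,7)_16 → 12³ + 1³ + 7³ = 1728 + 1 + 343 = 2072
2072 = (8,1,8)_16 → 8³ + 1³ + 8³ = 512 + 1 + 512 = 1025

1025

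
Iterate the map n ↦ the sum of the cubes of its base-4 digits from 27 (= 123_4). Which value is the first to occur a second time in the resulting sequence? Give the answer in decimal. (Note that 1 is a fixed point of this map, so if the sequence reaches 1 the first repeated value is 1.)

9

27 = (1,2,3)_4 → 1³ + 2³ + 3³ = 36
36 = (2,1,0)_4 → 2³ + 1³ + 0³ = 9
9 = (2,1)_4 → 2³ + 1³ = 9  — 9 already appeared earlier.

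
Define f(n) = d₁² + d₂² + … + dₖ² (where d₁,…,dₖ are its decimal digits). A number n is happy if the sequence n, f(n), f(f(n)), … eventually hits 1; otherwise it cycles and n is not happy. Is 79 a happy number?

79 → 130
130 → 10
10 → 1  — reached 1.

happy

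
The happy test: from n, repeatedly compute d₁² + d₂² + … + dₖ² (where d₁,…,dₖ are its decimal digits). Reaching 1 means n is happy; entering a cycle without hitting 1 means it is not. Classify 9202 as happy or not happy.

not happy

9202 → 9² + 2² + 0² + 2² = 81 + 4 + 0 + 4 = 89
89 → 8² + 9² = 64 + 81 = 145
145 → 1² + 4² + 5² = 1 + 16 + 25 = 42
42 → 4² + 2² = 16 + 4 = 20
20 → 2² + 0² = 4 + 0 = 4
4 → 4² = 16
16 → 1² + 6² = 1 + 36 = 37
37 → 3² + 7² = 9 + 49 = 58
58 → 5² + 8² = 25 + 64 = 89  — 89 already seen; the sequence cycles without reaching 1.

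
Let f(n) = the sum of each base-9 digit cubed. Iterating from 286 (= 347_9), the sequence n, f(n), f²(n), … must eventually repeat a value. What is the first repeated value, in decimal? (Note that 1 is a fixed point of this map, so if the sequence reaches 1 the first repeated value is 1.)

856

286 = (3,4,7)_9 → 3³ + 4³ + 7³ = 434
434 = (5,3,2)_9 → 5³ + 3³ + 2³ = 160
160 = (1,8,7)_9 → 1³ + 8³ + 7³ = 856
856 = (1,1,5,1)_9 → 1³ + 1³ + 5³ + 1³ = 128
128 = (1,5,2)_9 → 1³ + 5³ + 2³ = 134
134 = (1,5,8)_9 → 1³ + 5³ + 8³ = 638
638 = (7,7,8)_9 → 7³ + 7³ + 8³ = 1198
1198 = (1,5,7,1)_9 → 1³ + 5³ + 7³ + 1³ = 470
470 = (5,7,2)_9 → 5³ + 7³ + 2³ = 476
476 = (5,7,8)_9 → 5³ + 7³ + 8³ = 980
980 = (1,3,0,8)_9 → 1³ + 3³ + 0³ + 8³ = 540
540 = (6,6,0)_9 → 6³ + 6³ + 0³ = 432
432 = (5,3,0)_9 → 5³ + 3³ + 0³ = 152
152 = (1,7,8)_9 → 1³ + 7³ + 8³ = 856  — 856 already appeared earlier.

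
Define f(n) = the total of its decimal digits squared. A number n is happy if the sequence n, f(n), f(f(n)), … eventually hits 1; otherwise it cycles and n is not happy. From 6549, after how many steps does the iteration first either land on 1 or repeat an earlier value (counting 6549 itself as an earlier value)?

14

6549 → 6² + 5² + 4² + 9² = 158
158 → 1² + 5² + 8² = 90
90 → 9² + 0² = 81
81 → 8² + 1² = 65
65 → 6² + 5² = 61
61 → 6² + 1² = 37
37 → 3² + 7² = 58
58 → 5² + 8² = 89
89 → 8² + 9² = 145
145 → 1² + 4² + 5² = 42
42 → 4² + 2² = 20
20 → 2² + 0² = 4
4 → 4² = 16
16 → 1² + 6² = 37  — 37 repeats.
That took 14 steps.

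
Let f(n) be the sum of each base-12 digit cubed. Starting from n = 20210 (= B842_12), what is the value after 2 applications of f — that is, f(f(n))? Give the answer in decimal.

20210 = (11,8,4,2)_12 → 11³ + 8³ + 4³ + 2³ = 1331 + 512 + 64 + 8 = 1915
1915 = (1,1,3,7)_12 → 1³ + 1³ + 3³ + 7³ = 1 + 1 + 27 + 343 = 372

372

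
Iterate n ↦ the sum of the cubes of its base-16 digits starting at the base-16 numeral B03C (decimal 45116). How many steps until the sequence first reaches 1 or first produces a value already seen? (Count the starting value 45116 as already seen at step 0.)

6

45116 = (11,0,3,12)_16 → 11³ + 0³ + 3³ + 12³ = 1331 + 0 + 27 + 1728 = 3086
3086 = (12,0,14)_16 → 12³ + 0³ + 14³ = 1728 + 0 + 2744 = 4472
4472 = (1,1,7,8)_16 → 1³ + 1³ + 7³ + 8³ = 1 + 1 + 343 + 512 = 857
857 = (3,5,9)_16 → 3³ + 5³ + 9³ = 27 + 125 + 729 = 881
881 = (3,7,1)_16 → 3³ + 7³ + 1³ = 27 + 343 + 1 = 371
371 = (1,7,3)_16 → 1³ + 7³ + 3³ = 1 + 343 + 27 = 371  — 371 repeats.
That took 6 steps.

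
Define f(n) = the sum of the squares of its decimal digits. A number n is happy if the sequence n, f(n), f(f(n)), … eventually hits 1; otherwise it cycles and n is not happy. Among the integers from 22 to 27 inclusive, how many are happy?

1

22: 22 → 8 → 64 → 52 → 29 → 85 → 89 → 145 → 42 → 20 → 4 → 16 → 37 → 58 → 89  (repeats 89)
23: 23 → 13 → 10 → 1  (reaches 1)
24: 24 → 20 → 4 → 16 → 37 → 58 → 89 → 145 → 42 → 20  (repeats 20)
25: 25 → 29 → 85 → 89 → 145 → 42 → 20 → 4 → 16 → 37 → 58 → 89  (repeats 89)
26: 26 → 40 → 16 → 37 → 58 → 89 → 145 → 42 → 20 → 4 → 16  (repeats 16)
27: 27 → 53 → 34 → 25 → 29 → 85 → 89 → 145 → 42 → 20 → 4 → 16 → 37 → 58 → 89  (repeats 89)
happy: 23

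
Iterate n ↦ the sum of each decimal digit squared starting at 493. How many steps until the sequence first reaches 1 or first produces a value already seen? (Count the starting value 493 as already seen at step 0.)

493 → 4² + 9² + 3² = 16 + 81 + 9 = 106
106 → 1² + 0² + 6² = 1 + 0 + 36 = 37
37 → 3² + 7² = 9 + 49 = 58
58 → 5² + 8² = 25 + 64 = 89
89 → 8² + 9² = 64 + 81 = 145
145 → 1² + 4² + 5² = 1 + 16 + 25 = 42
42 → 4² + 2² = 16 + 4 = 20
20 → 2² + 0² = 4 + 0 = 4
4 → 4² = 16
16 → 1² + 6² = 1 + 36 = 37  — 37 repeats.
That took 10 steps.

10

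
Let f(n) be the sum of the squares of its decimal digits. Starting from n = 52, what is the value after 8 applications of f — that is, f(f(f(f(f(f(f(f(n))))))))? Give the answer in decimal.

16

52 → 5² + 2² = 25 + 4 = 29
29 → 2² + 9² = 4 + 81 = 85
85 → 8² + 5² = 64 + 25 = 89
89 → 8² + 9² = 64 + 81 = 145
145 → 1² + 4² + 5² = 1 + 16 + 25 = 42
42 → 4² + 2² = 16 + 4 = 20
20 → 2² + 0² = 4 + 0 = 4
4 → 4² = 16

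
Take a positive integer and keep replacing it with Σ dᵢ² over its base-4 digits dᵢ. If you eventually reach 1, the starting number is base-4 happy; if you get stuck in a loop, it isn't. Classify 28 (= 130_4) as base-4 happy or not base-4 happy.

base-4 happy

28 = (1,3,0)_4 → 10
10 = (2,2)_4 → 8
8 = (2,0)_4 → 4
4 = (1,0)_4 → 1  — reached 1.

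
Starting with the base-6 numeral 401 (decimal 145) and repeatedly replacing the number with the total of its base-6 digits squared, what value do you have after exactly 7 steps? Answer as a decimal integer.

5

145 = (4,0,1)_6 → 4² + 0² + 1² = 16 + 0 + 1 = 17
17 = (2,5)_6 → 2² + 5² = 4 + 25 = 29
29 = (4,5)_6 → 4² + 5² = 16 + 25 = 41
41 = (1,0,5)_6 → 1² + 0² + 5² = 1 + 0 + 25 = 26
26 = (4,2)_6 → 4² + 2² = 16 + 4 = 20
20 = (3,2)_6 → 3² + 2² = 9 + 4 = 13
13 = (2,1)_6 → 2² + 1² = 4 + 1 = 5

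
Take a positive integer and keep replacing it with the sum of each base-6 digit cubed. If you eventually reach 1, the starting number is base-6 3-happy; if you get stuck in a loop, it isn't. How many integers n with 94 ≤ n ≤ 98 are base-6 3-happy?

1

94: 94 → 99 → 99  — not base-6 3-happy
95: 95 → 160 → 136 → 155 → 190 → 190  — not base-6 3-happy
96: 96 → 72 → 8 → 9 → 28 → 128 → 62 → 73 → 9  — not base-6 3-happy
97: 97 → 73 → 9 → 28 → 128 → 62 → 73  — not base-6 3-happy
98: 98 → 80 → 17 → 133 → 92 → 43 → 3 → 27 → 91 → 36 → 1  — base-6 3-happy
base-6 3-happy: 98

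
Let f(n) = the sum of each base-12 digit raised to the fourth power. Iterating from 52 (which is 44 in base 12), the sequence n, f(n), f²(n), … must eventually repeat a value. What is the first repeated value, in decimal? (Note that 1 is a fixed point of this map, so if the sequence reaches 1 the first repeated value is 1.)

52 = (4,4)_12 → 4⁴ + 4⁴ = 256 + 256 = 512
512 = (3,6,8)_12 → 3⁴ + 6⁴ + 8⁴ = 81 + 1296 + 4096 = 5473
5473 = (3,2,0,1)_12 → 3⁴ + 2⁴ + 0⁴ + 1⁴ = 81 + 16 + 0 + 1 = 98
98 = (8,2)_12 → 8⁴ + 2⁴ = 4096 + 16 = 4112
4112 = (2,4,6,8)_12 → 2⁴ + 4⁴ + 6⁴ + 8⁴ = 16 + 256 + 1296 + 4096 = 5664
5664 = (3,3,4,0)_12 → 3⁴ + 3⁴ + 4⁴ + 0⁴ = 81 + 81 + 256 + 0 = 418
418 = (2,10,10)_12 → 2⁴ + 10⁴ + 10⁴ = 16 + 10000 + 10000 = 20016
20016 = (11,7,0,0)_12 → 11⁴ + 7⁴ + 0⁴ + 0⁴ = 14641 + 2401 + 0 + 0 = 17042
17042 = (9,10,4,2)_12 → 9⁴ + 10⁴ + 4⁴ + 2⁴ = 6561 + 10000 + 256 + 16 = 16833
16833 = (9,8,10,9)_12 → 9⁴ + 8⁴ + 10⁴ + 9⁴ = 6561 + 4096 + 10000 + 6561 = 27218
27218 = (1,3,9,0,2)_12 → 1⁴ + 3⁴ + 9⁴ + 0⁴ + 2⁴ = 1 + 81 + 6561 + 0 + 16 = 6659
6659 = (3,10,2,11)_12 → 3⁴ + 10⁴ + 2⁴ + 11⁴ = 81 + 10000 + 16 + 14641 = 24738
24738 = (1,2,3,9,6)_12 → 1⁴ + 2⁴ + 3⁴ + 9⁴ + 6⁴ = 1 + 16 + 81 + 6561 + 1296 = 7955
7955 = (4,7,2,11)_12 → 4⁴ + 7⁴ + 2⁴ + 11⁴ = 256 + 2401 + 16 + 14641 = 17314
17314 = (10,0,2,10)_12 → 10⁴ + 0⁴ + 2⁴ + 10⁴ = 10000 + 0 + 16 + 10000 = 20016  — 20016 already appeared earlier.

20016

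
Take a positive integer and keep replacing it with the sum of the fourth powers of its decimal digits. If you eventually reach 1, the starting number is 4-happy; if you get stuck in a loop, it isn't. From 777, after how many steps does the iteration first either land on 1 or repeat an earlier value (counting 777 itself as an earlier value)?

11

777 → 7⁴ + 7⁴ + 7⁴ = 7203
7203 → 7⁴ + 2⁴ + 0⁴ + 3⁴ = 2498
2498 → 2⁴ + 4⁴ + 9⁴ + 8⁴ = 10929
10929 → 1⁴ + 0⁴ + 9⁴ + 2⁴ + 9⁴ = 13139
13139 → 1⁴ + 3⁴ + 1⁴ + 3⁴ + 9⁴ = 6725
6725 → 6⁴ + 7⁴ + 2⁴ + 5⁴ = 4338
4338 → 4⁴ + 3⁴ + 3⁴ + 8⁴ = 4514
4514 → 4⁴ + 5⁴ + 1⁴ + 4⁴ = 1138
1138 → 1⁴ + 1⁴ + 3⁴ + 8⁴ = 4179
4179 → 4⁴ + 1⁴ + 7⁴ + 9⁴ = 9219
9219 → 9⁴ + 2⁴ + 1⁴ + 9⁴ = 13139  — 13139 repeats.
That took 11 steps.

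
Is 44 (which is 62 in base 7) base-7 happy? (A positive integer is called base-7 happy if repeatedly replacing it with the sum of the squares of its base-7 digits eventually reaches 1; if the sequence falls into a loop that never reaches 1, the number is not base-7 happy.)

44 = (6,2)_7 → 40
40 = (5,5)_7 → 50
50 = (1,0,1)_7 → 2
2 = (2)_7 → 4
4 = (4)_7 → 16
16 = (2,2)_7 → 8
8 = (1,1)_7 → 2  — 2 already seen; the sequence cycles without reaching 1.

not base-7 happy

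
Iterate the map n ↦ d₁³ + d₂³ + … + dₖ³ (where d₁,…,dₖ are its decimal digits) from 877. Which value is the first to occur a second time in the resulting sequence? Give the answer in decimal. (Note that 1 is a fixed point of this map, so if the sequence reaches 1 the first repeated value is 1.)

1

877 → 8³ + 7³ + 7³ = 512 + 343 + 343 = 1198
1198 → 1³ + 1³ + 9³ + 8³ = 1 + 1 + 729 + 512 = 1243
1243 → 1³ + 2³ + 4³ + 3³ = 1 + 8 + 64 + 27 = 100
100 → 1³ + 0³ + 0³ = 1 + 0 + 0 = 1  — reached the fixed point 1.
1 → 1, so 1 is the first repeated value.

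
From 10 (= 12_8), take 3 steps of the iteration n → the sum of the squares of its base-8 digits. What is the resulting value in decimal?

10

10 = (1,2)_8 → 1² + 2² = 1 + 4 = 5
5 = (5)_8 → 5² = 25
25 = (3,1)_8 → 3² + 1² = 9 + 1 = 10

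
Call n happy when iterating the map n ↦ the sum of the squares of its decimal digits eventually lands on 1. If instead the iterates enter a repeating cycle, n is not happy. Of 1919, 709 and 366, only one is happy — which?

1919: 1919 → 164 → 53 → 34 → 25 → 29 → 85 → 89 → 145 → 42 → 20 → 4 → 16 → 37 → 58 → 89  — repeats 89 (not happy)
709: 709 → 130 → 10 → 1  — reaches 1 (happy)
366: 366 → 81 → 65 → 61 → 37 → 58 → 89 → 145 → 42 → 20 → 4 → 16 → 37  — repeats 37 (not happy)

709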